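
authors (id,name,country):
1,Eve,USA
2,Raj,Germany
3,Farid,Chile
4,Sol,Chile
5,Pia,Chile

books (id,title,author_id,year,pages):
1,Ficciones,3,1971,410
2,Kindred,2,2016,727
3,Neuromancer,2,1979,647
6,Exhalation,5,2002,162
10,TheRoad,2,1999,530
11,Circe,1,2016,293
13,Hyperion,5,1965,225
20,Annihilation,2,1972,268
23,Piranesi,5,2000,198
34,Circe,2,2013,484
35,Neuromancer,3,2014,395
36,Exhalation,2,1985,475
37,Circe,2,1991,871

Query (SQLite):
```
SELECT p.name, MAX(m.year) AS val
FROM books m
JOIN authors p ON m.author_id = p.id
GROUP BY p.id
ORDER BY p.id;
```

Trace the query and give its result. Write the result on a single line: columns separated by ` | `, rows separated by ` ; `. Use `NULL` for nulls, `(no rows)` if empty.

Eve | 2016 ; Raj | 2016 ; Farid | 2014 ; Pia | 2002

Join each books row to its authors via author_id.
Group joined rows by authors.id; compute MAX(m.year) per group.
  1: ids {11} → MAX(m.year)=2016
  2: ids {2, 3, 10, 20, 34, 36, 37} → MAX(m.year)=2016
  3: ids {1, 35} → MAX(m.year)=2014
  5: ids {6, 13, 23} → MAX(m.year)=2002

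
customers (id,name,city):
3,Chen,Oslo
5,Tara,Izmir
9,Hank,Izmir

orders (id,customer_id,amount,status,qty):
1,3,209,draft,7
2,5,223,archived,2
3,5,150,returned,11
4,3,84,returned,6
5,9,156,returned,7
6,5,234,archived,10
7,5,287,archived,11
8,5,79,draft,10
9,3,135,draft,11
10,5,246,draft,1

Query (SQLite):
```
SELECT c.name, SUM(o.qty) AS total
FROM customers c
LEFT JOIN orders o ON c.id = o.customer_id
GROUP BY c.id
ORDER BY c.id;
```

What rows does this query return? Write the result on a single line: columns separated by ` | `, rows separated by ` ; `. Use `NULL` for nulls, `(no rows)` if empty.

LEFT JOIN keeps every customers row; unmatched ones get NULL for orders columns.
Group by customers.id and compute SUM(o.qty). SUM over an all-NULL group is NULL.
  3: ids {1, 4, 9} → SUM(o.qty)=24
  5: ids {2, 3, 6, 7, 8, 10} → SUM(o.qty)=45
  9: ids {5} → SUM(o.qty)=7

Chen | 24 ; Tara | 45 ; Hank | 7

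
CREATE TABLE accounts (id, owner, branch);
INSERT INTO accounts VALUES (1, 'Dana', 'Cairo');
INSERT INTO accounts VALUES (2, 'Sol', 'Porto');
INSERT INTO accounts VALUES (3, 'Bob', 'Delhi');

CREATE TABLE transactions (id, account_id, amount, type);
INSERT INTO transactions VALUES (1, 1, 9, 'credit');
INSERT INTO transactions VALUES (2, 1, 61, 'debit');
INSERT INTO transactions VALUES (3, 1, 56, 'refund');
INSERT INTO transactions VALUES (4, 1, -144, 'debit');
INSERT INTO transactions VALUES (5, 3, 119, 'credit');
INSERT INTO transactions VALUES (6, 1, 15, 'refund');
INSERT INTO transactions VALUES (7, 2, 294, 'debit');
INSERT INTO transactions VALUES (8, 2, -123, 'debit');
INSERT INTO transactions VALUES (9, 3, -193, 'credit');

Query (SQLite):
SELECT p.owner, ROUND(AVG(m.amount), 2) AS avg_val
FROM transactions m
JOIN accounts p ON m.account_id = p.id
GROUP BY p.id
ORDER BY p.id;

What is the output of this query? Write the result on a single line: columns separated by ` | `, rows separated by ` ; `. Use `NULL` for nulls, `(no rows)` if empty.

Join each transactions row to its accounts via account_id.
Group joined rows by accounts.id; compute ROUND(AVG(m.amount), 2) per group.
  1: ids {1, 2, 3, 4, 6} → ROUND(AVG(m.amount), 2)=-0.6
  2: ids {7, 8} → ROUND(AVG(m.amount), 2)=85.5
  3: ids {5, 9} → ROUND(AVG(m.amount), 2)=-37

Dana | -0.6 ; Sol | 85.5 ; Bob | -37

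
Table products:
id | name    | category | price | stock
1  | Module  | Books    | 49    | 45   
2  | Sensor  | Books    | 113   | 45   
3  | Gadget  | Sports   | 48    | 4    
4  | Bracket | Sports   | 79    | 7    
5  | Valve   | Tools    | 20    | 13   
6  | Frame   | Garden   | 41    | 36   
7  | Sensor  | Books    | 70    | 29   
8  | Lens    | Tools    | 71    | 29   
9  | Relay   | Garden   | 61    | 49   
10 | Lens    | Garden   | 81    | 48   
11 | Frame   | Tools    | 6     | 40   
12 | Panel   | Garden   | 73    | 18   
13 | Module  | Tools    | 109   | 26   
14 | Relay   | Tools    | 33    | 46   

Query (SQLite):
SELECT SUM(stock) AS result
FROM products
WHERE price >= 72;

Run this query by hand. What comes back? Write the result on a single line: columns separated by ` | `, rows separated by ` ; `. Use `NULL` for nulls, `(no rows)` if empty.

Rows where price >= 72 → stock values: [45, 7, 48, 18, 26].
SUM of non-NULL values = 144.

144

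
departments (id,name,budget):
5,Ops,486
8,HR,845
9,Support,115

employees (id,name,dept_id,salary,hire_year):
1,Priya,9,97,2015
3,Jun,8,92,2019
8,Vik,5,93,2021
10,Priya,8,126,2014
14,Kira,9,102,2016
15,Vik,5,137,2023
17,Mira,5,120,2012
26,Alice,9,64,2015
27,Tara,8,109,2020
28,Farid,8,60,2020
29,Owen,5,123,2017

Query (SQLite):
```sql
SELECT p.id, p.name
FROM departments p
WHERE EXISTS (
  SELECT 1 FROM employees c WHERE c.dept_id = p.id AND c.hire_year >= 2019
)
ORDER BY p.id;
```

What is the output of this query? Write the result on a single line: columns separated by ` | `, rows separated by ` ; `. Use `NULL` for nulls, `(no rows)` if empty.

For each departments row, check whether any employees with matching dept_id has hire_year >= 2019.
Keep rows where that is true.

5 | Ops ; 8 | HR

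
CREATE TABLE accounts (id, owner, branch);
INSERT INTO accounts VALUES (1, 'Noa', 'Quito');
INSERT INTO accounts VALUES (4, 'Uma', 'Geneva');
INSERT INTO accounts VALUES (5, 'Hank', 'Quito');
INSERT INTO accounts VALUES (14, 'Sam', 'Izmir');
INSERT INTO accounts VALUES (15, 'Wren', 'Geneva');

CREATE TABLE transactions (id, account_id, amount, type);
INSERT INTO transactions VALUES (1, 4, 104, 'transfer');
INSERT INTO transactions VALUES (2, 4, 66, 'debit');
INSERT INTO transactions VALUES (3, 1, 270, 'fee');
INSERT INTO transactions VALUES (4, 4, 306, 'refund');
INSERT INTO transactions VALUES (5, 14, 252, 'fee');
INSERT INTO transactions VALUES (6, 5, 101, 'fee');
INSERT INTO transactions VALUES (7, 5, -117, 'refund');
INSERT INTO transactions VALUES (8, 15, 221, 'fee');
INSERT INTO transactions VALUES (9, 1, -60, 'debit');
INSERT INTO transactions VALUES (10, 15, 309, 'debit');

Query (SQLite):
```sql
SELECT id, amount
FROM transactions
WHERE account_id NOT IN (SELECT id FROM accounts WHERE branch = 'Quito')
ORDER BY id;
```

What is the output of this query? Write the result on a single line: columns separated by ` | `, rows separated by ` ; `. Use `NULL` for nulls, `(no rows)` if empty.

1 | 104 ; 2 | 66 ; 4 | 306 ; 5 | 252 ; 8 | 221 ; 10 | 309

Inner query: accounts.id where branch = 'Quito'.
Outer: keep transactions rows whose account_id is not in that set.
Inner query → {1, 5}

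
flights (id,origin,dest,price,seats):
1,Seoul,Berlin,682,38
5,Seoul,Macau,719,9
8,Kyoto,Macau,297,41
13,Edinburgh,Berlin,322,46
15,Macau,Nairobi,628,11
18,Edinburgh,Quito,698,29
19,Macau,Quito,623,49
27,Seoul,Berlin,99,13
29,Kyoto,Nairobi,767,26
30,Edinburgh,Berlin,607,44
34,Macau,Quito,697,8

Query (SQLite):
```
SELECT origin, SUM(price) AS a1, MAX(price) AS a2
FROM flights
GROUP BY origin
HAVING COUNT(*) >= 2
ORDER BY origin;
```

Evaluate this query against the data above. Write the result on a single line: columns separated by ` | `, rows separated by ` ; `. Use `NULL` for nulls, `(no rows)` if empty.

Edinburgh | 1627 | 698 ; Kyoto | 1064 | 767 ; Macau | 1948 | 697 ; Seoul | 1500 | 719

Group flights by origin.
Per group compute: SUM(price), MAX(price).
HAVING: drop groups with fewer than 2 rows.
  Edinburgh: ids {13, 18, 30} → SUM(price)=1627, MAX(price)=698
  Kyoto: ids {8, 29} → SUM(price)=1064, MAX(price)=767
  Macau: ids {15, 19, 34} → SUM(price)=1948, MAX(price)=697
  Seoul: ids {1, 5, 27} → SUM(price)=1500, MAX(price)=719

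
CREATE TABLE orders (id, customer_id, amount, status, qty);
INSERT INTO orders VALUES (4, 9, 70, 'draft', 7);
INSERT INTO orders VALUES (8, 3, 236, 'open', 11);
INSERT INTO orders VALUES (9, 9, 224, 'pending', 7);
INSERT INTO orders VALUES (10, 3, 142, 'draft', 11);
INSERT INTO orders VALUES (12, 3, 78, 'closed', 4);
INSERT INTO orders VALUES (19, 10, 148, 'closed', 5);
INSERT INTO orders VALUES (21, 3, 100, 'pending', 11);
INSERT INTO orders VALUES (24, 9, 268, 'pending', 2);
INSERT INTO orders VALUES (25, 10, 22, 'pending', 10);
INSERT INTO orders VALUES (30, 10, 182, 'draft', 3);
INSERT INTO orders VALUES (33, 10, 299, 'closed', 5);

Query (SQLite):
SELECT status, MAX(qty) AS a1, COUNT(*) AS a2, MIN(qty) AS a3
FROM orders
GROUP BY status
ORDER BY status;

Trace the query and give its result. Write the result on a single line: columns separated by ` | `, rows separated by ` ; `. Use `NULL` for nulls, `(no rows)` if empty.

closed | 5 | 3 | 4 ; draft | 11 | 3 | 3 ; open | 11 | 1 | 11 ; pending | 11 | 4 | 2

Group orders by status.
Per group compute: MAX(qty), COUNT(*), MIN(qty).
  closed: ids {12, 19, 33} → MAX(qty)=5, COUNT(*)=3, MIN(qty)=4
  draft: ids {4, 10, 30} → MAX(qty)=11, COUNT(*)=3, MIN(qty)=3
  open: ids {8} → MAX(qty)=11, COUNT(*)=1, MIN(qty)=11
  pending: ids {9, 21, 24, 25} → MAX(qty)=11, COUNT(*)=4, MIN(qty)=2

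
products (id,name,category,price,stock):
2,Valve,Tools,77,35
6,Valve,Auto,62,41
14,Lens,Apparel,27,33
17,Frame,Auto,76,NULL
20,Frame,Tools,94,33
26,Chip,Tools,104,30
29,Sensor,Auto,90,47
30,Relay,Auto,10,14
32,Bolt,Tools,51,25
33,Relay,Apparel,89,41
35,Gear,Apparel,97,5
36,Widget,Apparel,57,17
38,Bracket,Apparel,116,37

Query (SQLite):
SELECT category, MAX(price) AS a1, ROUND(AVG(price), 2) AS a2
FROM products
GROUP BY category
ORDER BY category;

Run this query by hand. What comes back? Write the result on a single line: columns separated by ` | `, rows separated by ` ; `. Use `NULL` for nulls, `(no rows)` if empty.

Apparel | 116 | 77.2 ; Auto | 90 | 59.5 ; Tools | 104 | 81.5

Group products by category.
Per group compute: MAX(price), ROUND(AVG(price), 2).
  Apparel: ids {14, 33, 35, 36, 38} → MAX(price)=116, ROUND(AVG(price), 2)=77.2
  Auto: ids {6, 17, 29, 30} → MAX(price)=90, ROUND(AVG(price), 2)=59.5
  Tools: ids {2, 20, 26, 32} → MAX(price)=104, ROUND(AVG(price), 2)=81.5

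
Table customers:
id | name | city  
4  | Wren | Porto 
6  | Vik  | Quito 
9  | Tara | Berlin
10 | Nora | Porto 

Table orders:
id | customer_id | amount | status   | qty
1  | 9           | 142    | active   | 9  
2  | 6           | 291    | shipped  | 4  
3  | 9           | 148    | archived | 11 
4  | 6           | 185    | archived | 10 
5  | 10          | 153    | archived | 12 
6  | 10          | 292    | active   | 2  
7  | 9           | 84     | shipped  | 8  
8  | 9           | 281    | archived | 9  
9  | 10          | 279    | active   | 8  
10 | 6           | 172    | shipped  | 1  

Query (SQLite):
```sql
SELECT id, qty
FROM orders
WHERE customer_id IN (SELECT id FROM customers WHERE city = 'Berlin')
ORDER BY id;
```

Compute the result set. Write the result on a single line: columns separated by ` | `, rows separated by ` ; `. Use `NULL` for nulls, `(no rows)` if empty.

1 | 9 ; 3 | 11 ; 7 | 8 ; 8 | 9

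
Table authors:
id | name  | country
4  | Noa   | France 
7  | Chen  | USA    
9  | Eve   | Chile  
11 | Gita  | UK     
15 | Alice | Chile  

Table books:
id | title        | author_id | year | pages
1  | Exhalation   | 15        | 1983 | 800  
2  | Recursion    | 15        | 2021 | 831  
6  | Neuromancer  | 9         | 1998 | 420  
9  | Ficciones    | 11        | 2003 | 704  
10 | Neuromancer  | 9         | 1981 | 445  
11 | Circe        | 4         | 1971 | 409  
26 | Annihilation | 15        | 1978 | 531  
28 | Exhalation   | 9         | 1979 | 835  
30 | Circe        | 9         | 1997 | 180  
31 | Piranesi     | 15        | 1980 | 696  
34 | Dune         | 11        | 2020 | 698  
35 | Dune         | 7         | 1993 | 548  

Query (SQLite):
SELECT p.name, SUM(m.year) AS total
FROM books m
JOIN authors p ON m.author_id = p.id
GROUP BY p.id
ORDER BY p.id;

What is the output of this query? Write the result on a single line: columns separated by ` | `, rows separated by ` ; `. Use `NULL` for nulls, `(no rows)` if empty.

Join each books row to its authors via author_id.
Group joined rows by authors.id; compute SUM(m.year) per group.
  4: ids {11} → SUM(m.year)=1971
  7: ids {35} → SUM(m.year)=1993
  9: ids {6, 10, 28, 30} → SUM(m.year)=7955
  11: ids {9, 34} → SUM(m.year)=4023
  15: ids {1, 2, 26, 31} → SUM(m.year)=7962

Noa | 1971 ; Chen | 1993 ; Eve | 7955 ; Gita | 4023 ; Alice | 7962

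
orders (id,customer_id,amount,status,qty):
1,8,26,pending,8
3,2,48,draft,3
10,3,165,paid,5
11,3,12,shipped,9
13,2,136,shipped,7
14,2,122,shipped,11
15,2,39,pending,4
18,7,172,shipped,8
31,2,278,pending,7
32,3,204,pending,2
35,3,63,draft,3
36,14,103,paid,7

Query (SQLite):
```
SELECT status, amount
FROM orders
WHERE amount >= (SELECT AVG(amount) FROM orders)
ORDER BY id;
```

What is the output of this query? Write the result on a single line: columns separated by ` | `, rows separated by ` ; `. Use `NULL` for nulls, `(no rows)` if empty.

Scalar subquery: AVG(amount) over all orders rows = 114.0.
Keep rows where amount >= that value.

paid | 165 ; shipped | 136 ; shipped | 122 ; shipped | 172 ; pending | 278 ; pending | 204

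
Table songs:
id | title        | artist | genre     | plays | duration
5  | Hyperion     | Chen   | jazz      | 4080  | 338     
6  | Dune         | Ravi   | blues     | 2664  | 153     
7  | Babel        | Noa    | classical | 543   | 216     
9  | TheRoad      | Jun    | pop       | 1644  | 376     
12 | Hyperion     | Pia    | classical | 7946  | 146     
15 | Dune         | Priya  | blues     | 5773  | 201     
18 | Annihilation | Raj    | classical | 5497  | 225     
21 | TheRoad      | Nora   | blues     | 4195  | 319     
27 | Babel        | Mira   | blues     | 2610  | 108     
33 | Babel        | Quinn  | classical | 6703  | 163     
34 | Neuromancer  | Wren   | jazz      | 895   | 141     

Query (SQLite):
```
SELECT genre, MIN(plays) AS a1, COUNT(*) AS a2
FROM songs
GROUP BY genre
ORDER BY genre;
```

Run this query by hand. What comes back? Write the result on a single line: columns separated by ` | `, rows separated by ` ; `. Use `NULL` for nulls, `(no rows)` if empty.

blues | 2610 | 4 ; classical | 543 | 4 ; jazz | 895 | 2 ; pop | 1644 | 1

Group songs by genre.
Per group compute: MIN(plays), COUNT(*).
  blues: ids {6, 15, 21, 27} → MIN(plays)=2610, COUNT(*)=4
  classical: ids {7, 12, 18, 33} → MIN(plays)=543, COUNT(*)=4
  jazz: ids {5, 34} → MIN(plays)=895, COUNT(*)=2
  pop: ids {9} → MIN(plays)=1644, COUNT(*)=1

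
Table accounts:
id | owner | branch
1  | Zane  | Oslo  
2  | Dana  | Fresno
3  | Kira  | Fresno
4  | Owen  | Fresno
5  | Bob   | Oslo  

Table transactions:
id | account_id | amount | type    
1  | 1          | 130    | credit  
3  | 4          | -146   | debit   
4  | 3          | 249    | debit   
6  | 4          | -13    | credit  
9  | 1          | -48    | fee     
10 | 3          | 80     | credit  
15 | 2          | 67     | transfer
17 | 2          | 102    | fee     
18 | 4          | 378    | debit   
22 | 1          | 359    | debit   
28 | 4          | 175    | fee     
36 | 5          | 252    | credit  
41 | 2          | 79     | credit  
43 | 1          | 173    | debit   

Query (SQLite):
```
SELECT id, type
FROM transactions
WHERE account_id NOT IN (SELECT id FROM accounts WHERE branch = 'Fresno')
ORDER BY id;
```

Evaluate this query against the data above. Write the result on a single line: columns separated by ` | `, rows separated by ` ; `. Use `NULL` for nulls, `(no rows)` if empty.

Inner query: accounts.id where branch = 'Fresno'.
Outer: keep transactions rows whose account_id is not in that set.
Inner query → {2, 3, 4}

1 | credit ; 9 | fee ; 22 | debit ; 36 | credit ; 43 | debit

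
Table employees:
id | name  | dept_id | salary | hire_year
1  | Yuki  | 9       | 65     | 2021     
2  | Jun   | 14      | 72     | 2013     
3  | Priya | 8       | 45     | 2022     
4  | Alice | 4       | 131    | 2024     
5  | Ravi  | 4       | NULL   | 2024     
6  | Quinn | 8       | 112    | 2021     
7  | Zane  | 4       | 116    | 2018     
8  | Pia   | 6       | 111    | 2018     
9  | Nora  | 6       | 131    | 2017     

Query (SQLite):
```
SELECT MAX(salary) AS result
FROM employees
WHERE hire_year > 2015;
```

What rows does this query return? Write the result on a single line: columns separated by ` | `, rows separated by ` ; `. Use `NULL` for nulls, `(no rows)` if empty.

Rows where hire_year > 2015 → salary values: [65, 45, 131, NULL, 112, 116, 111, 131].
MAX of non-NULL values = 131.

131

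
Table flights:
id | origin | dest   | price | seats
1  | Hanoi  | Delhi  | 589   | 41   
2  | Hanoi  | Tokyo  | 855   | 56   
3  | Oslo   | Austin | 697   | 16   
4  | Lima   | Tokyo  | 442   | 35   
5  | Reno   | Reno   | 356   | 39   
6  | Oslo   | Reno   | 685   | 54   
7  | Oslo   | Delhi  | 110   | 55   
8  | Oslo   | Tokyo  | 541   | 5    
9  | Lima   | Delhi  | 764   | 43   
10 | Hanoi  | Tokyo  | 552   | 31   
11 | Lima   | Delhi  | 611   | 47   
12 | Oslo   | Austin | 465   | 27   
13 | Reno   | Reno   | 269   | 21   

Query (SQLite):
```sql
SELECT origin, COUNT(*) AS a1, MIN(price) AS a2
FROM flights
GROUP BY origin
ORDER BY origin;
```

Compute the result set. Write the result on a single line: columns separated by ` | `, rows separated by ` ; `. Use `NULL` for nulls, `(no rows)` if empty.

Group flights by origin.
Per group compute: COUNT(*), MIN(price).
  Hanoi: ids {1, 2, 10} → COUNT(*)=3, MIN(price)=552
  Lima: ids {4, 9, 11} → COUNT(*)=3, MIN(price)=442
  Oslo: ids {3, 6, 7, 8, 12} → COUNT(*)=5, MIN(price)=110
  Reno: ids {5, 13} → COUNT(*)=2, MIN(price)=269

Hanoi | 3 | 552 ; Lima | 3 | 442 ; Oslo | 5 | 110 ; Reno | 2 | 269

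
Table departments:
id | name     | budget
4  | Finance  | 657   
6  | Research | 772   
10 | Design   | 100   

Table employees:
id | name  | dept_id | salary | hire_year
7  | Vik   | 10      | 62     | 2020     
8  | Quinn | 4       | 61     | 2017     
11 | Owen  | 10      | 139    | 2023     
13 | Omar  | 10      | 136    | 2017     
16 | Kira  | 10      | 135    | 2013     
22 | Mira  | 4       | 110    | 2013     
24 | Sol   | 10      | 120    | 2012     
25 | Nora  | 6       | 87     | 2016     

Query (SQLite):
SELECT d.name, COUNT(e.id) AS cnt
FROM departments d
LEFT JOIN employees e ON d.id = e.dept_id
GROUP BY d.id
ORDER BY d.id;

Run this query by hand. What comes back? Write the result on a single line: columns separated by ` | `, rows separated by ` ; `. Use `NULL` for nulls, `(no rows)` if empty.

LEFT JOIN keeps every departments row; unmatched ones get NULL for employees columns.
Group by departments.id and compute COUNT(e.id). COUNT(col) of an all-NULL group is 0.
  4: ids {8, 22} → COUNT(e.id)=2
  6: ids {25} → COUNT(e.id)=1
  10: ids {7, 11, 13, 16, 24} → COUNT(e.id)=5

Finance | 2 ; Research | 1 ; Design | 5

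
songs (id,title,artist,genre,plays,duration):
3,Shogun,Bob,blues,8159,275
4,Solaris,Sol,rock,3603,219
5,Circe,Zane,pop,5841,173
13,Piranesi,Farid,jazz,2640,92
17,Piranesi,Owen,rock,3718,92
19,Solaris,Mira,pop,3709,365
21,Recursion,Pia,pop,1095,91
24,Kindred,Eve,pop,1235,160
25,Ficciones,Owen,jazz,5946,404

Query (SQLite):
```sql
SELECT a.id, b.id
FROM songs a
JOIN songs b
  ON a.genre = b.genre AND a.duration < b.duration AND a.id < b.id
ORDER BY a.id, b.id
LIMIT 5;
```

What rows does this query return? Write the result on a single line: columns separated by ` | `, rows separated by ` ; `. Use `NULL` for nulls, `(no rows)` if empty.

Pairs (a,b) with same genre, a.duration < b.duration, a.id < b.id.
genre groups: blues:{3} jazz:{13,25} pop:{5,19,21,24} rock:{4,17}
Ordered by (a.id, b.id); first 5.

5 | 19 ; 13 | 25 ; 21 | 24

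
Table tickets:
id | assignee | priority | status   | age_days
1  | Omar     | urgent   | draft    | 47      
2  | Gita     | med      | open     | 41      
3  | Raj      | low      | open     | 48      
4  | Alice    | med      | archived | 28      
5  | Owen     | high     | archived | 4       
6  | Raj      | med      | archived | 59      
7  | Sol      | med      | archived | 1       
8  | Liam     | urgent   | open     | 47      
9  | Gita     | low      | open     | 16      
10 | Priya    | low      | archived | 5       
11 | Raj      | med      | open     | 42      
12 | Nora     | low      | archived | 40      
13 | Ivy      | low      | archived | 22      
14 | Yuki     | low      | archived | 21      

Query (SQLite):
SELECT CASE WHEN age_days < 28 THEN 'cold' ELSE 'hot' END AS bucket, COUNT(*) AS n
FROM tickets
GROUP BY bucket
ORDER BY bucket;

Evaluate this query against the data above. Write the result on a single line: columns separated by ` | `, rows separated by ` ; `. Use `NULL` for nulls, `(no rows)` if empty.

cold | 6 ; hot | 8

Bucket rows by age_days < 28 → 'cold' else 'hot'; count each bucket.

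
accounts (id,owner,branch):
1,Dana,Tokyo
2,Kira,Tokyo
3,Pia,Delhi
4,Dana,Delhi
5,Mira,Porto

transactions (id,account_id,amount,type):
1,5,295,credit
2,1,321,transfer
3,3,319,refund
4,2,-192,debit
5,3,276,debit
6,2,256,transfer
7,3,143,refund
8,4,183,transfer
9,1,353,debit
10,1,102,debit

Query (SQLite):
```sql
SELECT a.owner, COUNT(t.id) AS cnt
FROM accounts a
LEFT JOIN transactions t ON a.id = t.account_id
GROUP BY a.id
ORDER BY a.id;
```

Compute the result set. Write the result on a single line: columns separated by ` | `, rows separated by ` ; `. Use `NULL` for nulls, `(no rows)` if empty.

Dana | 3 ; Kira | 2 ; Pia | 3 ; Dana | 1 ; Mira | 1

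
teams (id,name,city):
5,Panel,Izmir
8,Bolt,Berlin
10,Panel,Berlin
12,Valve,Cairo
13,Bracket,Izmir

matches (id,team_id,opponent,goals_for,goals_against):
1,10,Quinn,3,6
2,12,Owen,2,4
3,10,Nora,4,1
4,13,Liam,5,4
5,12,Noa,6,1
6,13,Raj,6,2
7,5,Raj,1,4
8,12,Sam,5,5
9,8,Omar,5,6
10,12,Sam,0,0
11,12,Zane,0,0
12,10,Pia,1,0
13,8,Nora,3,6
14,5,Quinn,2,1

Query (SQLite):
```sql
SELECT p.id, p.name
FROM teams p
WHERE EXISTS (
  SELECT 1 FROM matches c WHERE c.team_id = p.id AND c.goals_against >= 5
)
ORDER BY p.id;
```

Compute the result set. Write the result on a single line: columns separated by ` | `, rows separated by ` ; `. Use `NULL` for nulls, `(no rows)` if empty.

8 | Bolt ; 10 | Panel ; 12 | Valve

For each teams row, check whether any matches with matching team_id has goals_against >= 5.
Keep rows where that is true.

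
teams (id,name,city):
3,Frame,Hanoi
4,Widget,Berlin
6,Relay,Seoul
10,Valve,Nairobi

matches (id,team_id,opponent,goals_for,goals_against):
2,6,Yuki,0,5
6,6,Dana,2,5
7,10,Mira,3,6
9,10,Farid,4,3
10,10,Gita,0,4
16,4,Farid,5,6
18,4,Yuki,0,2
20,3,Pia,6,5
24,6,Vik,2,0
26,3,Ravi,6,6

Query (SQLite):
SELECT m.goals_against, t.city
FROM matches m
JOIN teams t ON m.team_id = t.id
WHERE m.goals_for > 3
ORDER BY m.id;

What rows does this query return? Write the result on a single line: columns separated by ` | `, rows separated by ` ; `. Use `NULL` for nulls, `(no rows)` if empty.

3 | Nairobi ; 6 | Berlin ; 5 | Hanoi ; 6 | Hanoi

Each matches row matches the teams row where team_id = teams.id.
Then keep rows with m.goals_for > 3.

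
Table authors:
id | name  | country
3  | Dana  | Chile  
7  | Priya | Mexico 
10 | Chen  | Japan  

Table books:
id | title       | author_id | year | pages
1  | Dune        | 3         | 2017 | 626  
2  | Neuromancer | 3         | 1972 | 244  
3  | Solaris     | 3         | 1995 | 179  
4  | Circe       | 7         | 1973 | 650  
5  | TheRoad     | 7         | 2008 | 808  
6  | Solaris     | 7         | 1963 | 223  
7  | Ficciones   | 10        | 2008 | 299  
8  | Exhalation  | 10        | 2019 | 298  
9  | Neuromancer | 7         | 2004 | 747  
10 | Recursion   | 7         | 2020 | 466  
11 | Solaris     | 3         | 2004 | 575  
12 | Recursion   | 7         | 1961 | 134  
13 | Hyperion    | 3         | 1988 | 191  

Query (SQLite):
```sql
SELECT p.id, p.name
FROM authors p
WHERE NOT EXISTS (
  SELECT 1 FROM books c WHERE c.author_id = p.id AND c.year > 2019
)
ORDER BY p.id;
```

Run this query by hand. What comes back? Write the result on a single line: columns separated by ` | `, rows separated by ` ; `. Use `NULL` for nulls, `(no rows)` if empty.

3 | Dana ; 10 | Chen

For each authors row, check whether any books with matching author_id has year > 2019.
Keep rows where that is false.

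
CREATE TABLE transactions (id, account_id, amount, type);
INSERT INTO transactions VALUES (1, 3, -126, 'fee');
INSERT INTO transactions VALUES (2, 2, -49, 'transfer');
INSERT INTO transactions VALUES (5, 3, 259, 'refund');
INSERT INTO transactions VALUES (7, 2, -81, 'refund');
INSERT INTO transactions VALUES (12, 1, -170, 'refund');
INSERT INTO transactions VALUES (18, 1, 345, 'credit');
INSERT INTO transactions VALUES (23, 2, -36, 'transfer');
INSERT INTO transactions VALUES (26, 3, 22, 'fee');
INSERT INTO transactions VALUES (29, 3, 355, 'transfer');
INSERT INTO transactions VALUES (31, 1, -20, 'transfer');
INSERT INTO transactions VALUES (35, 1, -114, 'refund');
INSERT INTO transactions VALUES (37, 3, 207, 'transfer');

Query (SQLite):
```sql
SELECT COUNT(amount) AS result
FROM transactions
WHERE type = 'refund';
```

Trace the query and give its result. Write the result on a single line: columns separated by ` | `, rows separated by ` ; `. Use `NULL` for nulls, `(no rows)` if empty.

4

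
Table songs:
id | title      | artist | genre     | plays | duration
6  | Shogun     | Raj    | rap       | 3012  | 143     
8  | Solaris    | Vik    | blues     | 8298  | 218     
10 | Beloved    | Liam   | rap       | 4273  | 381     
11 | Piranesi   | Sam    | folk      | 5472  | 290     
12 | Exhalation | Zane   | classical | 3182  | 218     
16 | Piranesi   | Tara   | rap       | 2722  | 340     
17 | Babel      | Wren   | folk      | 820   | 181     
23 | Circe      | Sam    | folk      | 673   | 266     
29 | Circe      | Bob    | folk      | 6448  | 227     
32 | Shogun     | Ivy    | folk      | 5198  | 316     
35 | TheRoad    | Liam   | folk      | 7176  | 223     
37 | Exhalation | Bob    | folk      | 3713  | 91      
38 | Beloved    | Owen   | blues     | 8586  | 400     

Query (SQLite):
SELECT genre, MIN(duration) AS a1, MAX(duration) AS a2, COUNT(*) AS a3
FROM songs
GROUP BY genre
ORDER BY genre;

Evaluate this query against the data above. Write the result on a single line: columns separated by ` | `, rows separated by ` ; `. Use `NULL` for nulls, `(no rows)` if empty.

Group songs by genre.
Per group compute: MIN(duration), MAX(duration), COUNT(*).
  blues: ids {8, 38} → MIN(duration)=218, MAX(duration)=400, COUNT(*)=2
  classical: ids {12} → MIN(duration)=218, MAX(duration)=218, COUNT(*)=1
  folk: ids {11, 17, 23, 29, 32, 35, 37} → MIN(duration)=91, MAX(duration)=316, COUNT(*)=7
  rap: ids {6, 10, 16} → MIN(duration)=143, MAX(duration)=381, COUNT(*)=3

blues | 218 | 400 | 2 ; classical | 218 | 218 | 1 ; folk | 91 | 316 | 7 ; rap | 143 | 381 | 3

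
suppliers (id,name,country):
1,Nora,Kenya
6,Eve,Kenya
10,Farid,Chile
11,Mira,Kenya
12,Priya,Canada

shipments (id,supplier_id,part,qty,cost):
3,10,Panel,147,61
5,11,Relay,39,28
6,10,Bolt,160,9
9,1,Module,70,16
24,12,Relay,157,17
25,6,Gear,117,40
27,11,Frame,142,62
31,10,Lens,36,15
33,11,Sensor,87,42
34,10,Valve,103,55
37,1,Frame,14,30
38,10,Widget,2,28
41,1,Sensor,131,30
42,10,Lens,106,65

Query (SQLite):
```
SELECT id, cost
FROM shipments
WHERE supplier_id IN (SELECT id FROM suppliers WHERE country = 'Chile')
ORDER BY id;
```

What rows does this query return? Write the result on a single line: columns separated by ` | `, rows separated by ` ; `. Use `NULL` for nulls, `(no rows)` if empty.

Inner query: suppliers.id where country = 'Chile'.
Outer: keep shipments rows whose supplier_id is in that set.
Inner query → {10}

3 | 61 ; 6 | 9 ; 31 | 15 ; 34 | 55 ; 38 | 28 ; 42 | 65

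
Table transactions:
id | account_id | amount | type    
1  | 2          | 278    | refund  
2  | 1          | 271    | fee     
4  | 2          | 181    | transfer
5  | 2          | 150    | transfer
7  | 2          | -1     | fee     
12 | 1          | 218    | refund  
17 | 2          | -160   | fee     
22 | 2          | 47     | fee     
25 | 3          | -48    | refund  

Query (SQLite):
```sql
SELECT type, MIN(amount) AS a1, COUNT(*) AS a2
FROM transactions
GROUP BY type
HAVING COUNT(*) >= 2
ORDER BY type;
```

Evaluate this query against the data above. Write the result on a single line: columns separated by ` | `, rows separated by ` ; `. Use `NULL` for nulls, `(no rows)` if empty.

fee | -160 | 4 ; refund | -48 | 3 ; transfer | 150 | 2

Group transactions by type.
Per group compute: MIN(amount), COUNT(*).
HAVING: drop groups with fewer than 2 rows.
  fee: ids {2, 7, 17, 22} → MIN(amount)=-160, COUNT(*)=4
  refund: ids {1, 12, 25} → MIN(amount)=-48, COUNT(*)=3
  transfer: ids {4, 5} → MIN(amount)=150, COUNT(*)=2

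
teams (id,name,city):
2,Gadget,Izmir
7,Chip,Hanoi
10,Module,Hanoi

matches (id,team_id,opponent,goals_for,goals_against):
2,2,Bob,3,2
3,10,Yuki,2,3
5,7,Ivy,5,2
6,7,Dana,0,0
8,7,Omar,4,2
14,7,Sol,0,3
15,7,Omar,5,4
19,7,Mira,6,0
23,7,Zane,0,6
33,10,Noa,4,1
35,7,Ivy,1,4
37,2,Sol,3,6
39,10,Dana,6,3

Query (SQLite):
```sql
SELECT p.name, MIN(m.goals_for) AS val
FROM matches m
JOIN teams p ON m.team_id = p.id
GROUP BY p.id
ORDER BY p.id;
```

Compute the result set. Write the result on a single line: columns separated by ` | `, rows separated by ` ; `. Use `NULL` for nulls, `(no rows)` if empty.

Join each matches row to its teams via team_id.
Group joined rows by teams.id; compute MIN(m.goals_for) per group.
  2: ids {2, 37} → MIN(m.goals_for)=3
  7: ids {5, 6, 8, 14, 15, 19, 23, 35} → MIN(m.goals_for)=0
  10: ids {3, 33, 39} → MIN(m.goals_for)=2

Gadget | 3 ; Chip | 0 ; Module | 2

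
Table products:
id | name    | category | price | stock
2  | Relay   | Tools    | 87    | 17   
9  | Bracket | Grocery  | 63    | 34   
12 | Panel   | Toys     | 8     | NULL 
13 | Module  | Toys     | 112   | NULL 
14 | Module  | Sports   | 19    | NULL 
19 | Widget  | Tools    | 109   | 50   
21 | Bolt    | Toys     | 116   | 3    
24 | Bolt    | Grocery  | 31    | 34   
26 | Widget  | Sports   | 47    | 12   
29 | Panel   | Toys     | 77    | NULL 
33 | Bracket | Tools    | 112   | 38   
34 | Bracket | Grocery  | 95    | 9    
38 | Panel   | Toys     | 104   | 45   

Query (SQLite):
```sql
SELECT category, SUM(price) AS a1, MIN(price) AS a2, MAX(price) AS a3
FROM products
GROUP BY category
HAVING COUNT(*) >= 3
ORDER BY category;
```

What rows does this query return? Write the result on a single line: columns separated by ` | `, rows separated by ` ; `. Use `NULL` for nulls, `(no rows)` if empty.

Group products by category.
Per group compute: SUM(price), MIN(price), MAX(price).
HAVING: drop groups with fewer than 3 rows.
  Grocery: ids {9, 24, 34} → SUM(price)=189, MIN(price)=31, MAX(price)=95
  Sports: ids {14, 26} → SUM(price)=66, MIN(price)=19, MAX(price)=47
  Tools: ids {2, 19, 33} → SUM(price)=308, MIN(price)=87, MAX(price)=112
  Toys: ids {12, 13, 21, 29, 38} → SUM(price)=417, MIN(price)=8, MAX(price)=116

Grocery | 189 | 31 | 95 ; Tools | 308 | 87 | 112 ; Toys | 417 | 8 | 116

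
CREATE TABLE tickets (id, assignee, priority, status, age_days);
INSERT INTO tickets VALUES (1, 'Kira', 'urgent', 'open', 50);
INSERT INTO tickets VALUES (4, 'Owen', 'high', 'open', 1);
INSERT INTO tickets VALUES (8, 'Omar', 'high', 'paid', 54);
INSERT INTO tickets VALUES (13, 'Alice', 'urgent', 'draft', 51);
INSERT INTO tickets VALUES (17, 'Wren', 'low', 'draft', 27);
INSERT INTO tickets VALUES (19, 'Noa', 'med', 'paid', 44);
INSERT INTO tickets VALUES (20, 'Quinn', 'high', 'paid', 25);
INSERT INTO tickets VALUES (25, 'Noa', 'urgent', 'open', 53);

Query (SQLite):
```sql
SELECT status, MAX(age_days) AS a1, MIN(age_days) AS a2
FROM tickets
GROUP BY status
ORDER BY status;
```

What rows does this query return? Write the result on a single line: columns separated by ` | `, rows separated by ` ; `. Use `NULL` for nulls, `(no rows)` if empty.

draft | 51 | 27 ; open | 53 | 1 ; paid | 54 | 25

Group tickets by status.
Per group compute: MAX(age_days), MIN(age_days).
  draft: ids {13, 17} → MAX(age_days)=51, MIN(age_days)=27
  open: ids {1, 4, 25} → MAX(age_days)=53, MIN(age_days)=1
  paid: ids {8, 19, 20} → MAX(age_days)=54, MIN(age_days)=25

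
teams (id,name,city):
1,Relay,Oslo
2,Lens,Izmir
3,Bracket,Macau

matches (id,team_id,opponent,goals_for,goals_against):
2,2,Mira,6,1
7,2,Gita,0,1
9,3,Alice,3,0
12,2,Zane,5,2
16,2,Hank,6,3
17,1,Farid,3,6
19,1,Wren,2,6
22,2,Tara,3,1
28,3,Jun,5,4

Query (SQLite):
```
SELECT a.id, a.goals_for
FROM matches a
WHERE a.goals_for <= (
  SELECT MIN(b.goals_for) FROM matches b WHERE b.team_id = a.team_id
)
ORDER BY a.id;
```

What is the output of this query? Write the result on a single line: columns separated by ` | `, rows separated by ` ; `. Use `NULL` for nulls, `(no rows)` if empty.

7 | 0 ; 9 | 3 ; 19 | 2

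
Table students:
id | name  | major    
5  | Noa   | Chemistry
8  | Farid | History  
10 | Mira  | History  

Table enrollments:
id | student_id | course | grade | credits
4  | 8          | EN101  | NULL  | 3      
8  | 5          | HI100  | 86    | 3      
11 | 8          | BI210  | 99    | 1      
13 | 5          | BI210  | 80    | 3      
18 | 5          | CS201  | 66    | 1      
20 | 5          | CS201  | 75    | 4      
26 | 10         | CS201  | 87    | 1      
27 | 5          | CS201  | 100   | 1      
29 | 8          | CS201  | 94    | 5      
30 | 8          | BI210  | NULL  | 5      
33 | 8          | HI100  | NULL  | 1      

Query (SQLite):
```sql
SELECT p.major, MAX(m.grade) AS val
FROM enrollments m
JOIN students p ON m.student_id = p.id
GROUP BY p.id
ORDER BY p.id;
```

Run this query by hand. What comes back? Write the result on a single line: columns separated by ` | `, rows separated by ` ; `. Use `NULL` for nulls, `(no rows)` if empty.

Join each enrollments row to its students via student_id.
Group joined rows by students.id; compute MAX(m.grade) per group.
  5: ids {8, 13, 18, 20, 27} → MAX(m.grade)=100
  8: ids {4, 11, 29, 30, 33} → MAX(m.grade)=99
  10: ids {26} → MAX(m.grade)=87

Chemistry | 100 ; History | 99 ; History | 87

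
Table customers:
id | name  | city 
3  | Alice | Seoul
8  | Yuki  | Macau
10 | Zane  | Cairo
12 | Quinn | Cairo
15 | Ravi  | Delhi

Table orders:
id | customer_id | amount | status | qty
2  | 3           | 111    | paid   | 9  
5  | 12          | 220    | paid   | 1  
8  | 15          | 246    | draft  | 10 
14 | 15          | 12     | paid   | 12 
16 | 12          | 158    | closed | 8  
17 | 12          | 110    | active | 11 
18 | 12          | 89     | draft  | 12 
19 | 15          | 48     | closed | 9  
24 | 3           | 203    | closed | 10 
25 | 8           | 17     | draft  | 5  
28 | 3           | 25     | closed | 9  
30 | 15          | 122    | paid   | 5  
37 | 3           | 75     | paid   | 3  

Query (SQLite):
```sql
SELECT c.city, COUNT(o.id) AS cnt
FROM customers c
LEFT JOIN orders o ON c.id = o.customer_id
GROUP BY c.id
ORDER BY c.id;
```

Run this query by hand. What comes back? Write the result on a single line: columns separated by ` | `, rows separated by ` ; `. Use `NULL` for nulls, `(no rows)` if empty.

LEFT JOIN keeps every customers row; unmatched ones get NULL for orders columns.
Group by customers.id and compute COUNT(o.id). COUNT(col) of an all-NULL group is 0.
  3: ids {2, 24, 28, 37} → COUNT(o.id)=4
  8: ids {25} → COUNT(o.id)=1
  10: ids {—} → COUNT(o.id)=0
  12: ids {5, 16, 17, 18} → COUNT(o.id)=4
  15: ids {8, 14, 19, 30} → COUNT(o.id)=4

Seoul | 4 ; Macau | 1 ; Cairo | 0 ; Cairo | 4 ; Delhi | 4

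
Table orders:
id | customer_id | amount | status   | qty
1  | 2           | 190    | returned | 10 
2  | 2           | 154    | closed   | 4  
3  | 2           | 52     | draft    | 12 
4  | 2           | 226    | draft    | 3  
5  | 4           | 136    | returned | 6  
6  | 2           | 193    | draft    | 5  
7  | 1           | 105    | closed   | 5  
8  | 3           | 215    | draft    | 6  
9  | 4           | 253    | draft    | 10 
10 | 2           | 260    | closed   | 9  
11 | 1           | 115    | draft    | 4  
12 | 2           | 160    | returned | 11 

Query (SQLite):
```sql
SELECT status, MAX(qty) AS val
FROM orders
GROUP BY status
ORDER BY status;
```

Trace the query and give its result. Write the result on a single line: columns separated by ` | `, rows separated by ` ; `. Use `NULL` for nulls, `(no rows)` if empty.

Partition orders by status; compute MAX(qty) within each group.
  closed: ids {2, 7, 10} → MAX(qty)=9
  draft: ids {3, 4, 6, 8, 9, 11} → MAX(qty)=12
  returned: ids {1, 5, 12} → MAX(qty)=11

closed | 9 ; draft | 12 ; returned | 11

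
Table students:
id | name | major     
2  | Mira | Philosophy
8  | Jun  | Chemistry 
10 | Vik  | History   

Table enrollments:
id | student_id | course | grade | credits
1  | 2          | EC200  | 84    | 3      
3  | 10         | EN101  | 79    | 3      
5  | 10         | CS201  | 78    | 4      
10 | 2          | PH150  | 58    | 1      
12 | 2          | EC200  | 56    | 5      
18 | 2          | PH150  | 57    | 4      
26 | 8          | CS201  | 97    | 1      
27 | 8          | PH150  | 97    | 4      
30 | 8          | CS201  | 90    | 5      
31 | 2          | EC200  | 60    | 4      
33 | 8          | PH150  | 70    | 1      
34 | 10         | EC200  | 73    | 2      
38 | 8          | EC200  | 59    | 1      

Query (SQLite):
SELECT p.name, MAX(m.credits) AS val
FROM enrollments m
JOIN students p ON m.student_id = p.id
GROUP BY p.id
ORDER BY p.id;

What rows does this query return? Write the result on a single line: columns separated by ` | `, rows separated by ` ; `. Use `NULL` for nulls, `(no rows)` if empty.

Mira | 5 ; Jun | 5 ; Vik | 4

Join each enrollments row to its students via student_id.
Group joined rows by students.id; compute MAX(m.credits) per group.
  2: ids {1, 10, 12, 18, 31} → MAX(m.credits)=5
  8: ids {26, 27, 30, 33, 38} → MAX(m.credits)=5
  10: ids {3, 5, 34} → MAX(m.credits)=4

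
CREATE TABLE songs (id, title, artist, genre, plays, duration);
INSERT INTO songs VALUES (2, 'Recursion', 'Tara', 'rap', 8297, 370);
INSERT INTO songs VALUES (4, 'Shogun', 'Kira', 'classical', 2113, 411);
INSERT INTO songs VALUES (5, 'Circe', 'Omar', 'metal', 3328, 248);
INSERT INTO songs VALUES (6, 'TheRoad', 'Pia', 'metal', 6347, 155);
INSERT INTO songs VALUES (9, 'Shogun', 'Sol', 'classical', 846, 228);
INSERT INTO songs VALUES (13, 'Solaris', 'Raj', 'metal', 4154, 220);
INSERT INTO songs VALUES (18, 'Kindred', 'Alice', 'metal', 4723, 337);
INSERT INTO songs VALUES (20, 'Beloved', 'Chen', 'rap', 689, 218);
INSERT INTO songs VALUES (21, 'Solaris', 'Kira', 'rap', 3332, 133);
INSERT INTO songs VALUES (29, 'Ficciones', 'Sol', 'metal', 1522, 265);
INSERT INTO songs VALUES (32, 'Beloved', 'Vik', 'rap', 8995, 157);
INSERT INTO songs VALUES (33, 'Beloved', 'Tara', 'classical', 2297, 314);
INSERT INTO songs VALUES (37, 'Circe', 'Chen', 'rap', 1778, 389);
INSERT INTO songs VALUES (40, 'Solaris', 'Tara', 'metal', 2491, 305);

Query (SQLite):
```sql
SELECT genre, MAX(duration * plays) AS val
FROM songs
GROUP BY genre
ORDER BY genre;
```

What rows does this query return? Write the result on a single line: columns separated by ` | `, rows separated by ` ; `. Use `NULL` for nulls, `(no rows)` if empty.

classical | 868443 ; metal | 1591651 ; rap | 3069890

For each row compute duration * plays.
Group by genre; take MAX of the expression per group.
  classical: ids {4, 9, 33} → MAX(duration * plays)=868443
  metal: ids {5, 6, 13, 18, 29, 40} → MAX(duration * plays)=1591651
  rap: ids {2, 20, 21, 32, 37} → MAX(duration * plays)=3069890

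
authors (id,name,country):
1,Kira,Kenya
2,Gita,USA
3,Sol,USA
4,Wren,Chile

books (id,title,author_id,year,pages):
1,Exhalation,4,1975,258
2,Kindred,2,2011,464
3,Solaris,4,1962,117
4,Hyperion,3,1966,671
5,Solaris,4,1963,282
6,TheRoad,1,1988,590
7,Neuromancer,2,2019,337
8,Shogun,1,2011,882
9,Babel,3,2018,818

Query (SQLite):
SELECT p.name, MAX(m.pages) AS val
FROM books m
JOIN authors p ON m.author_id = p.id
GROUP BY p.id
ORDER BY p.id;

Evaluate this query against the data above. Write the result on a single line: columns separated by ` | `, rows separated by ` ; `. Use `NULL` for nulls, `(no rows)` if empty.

Kira | 882 ; Gita | 464 ; Sol | 818 ; Wren | 282

Join each books row to its authors via author_id.
Group joined rows by authors.id; compute MAX(m.pages) per group.
  1: ids {6, 8} → MAX(m.pages)=882
  2: ids {2, 7} → MAX(m.pages)=464
  3: ids {4, 9} → MAX(m.pages)=818
  4: ids {1, 3, 5} → MAX(m.pages)=282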